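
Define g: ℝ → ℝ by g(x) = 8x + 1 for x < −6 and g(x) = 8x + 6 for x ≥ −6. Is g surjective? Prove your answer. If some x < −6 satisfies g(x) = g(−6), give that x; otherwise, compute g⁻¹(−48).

-49/8

Both pieces are strictly increasing (slopes 8 and 8), so each is injective on its own interval.
The left piece maps (−∞, −6) onto (−∞, −47); the right piece maps [−6, ∞) onto [−42, ∞).
The union (−∞, −47) ∪ [−42, ∞) omits the interval between −47 and −42; in particular −47 has no preimage. So g is not surjective.
Because the two images are disjoint, no x < −6 has g(x) = g(−6), so we compute g⁻¹(−48): −48 lies in (−∞, −47), so solve 8x + 1 = −48: x = (−48 − 1)/8 = −49/8.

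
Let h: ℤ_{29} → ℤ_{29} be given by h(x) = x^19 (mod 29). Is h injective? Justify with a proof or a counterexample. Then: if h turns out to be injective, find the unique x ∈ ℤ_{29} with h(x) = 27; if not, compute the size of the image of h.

Since 29 is prime, the nonzero elements of ℤ_{29} form a cyclic group of order 28.
As gcd(19, 28) = 1, raising to the 19th power is a bijection on this group: if s^19 ≡ t^19 then (st^{−1})^19 = 1, and the only element of order dividing gcd(19, 28) = 1 is 1, so s = t.
With h(0) = 0 this makes h injective on all of ℤ_{29}, hence bijective (finite equal-size domain and codomain). In particular h is injective.
Since h is injective, we find the preimage of 27. The inverse of x ↦ x^19 on (ℤ_{29})^× is x ↦ x^3, because 19·3 = 57 = 2·28 + 1 ≡ 1 (mod 28) and x^{28} = 1 for x ≠ 0 (Fermat). So h⁻¹(27) = 27^3 mod 29.
Repeated squaring mod 29: 27^1 ≡ 27, 27^2 ≡ 27² = 729 ≡ 4. Since 3 = 2 + 1, 27^3 ≡ 4·27: 4·27 = 108 ≡ 21. So 27^3 ≡ 21 (mod 29).
Hence h⁻¹(27) = 21.

21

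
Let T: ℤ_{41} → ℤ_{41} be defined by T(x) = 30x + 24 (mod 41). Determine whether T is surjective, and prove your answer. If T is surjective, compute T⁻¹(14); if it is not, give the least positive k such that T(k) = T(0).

27

Since gcd(30, 41) = 1, 30 is invertible modulo 41. Euclid's algorithm: 41 = 1·30 + 11, 30 = 2·11 + 8, 11 = 1·8 + 3, 8 = 2·3 + 2, 3 = 1·2 + 1; back-substituting gives 1 = 26·30 − 19·41, so 30⁻¹ ≡ 26 (mod 41).
For any y ∈ ℤ_{41}, x = 26(y − 24) mod 41 satisfies T(x) = 30·26(y − 24) + 24 ≡ y (since 30·26 ≡ 1 mod 41). So every y has a preimage.
Therefore T is surjective.
Since T is surjective, we find T⁻¹(14): we need 30x ≡ 14 − 24 ≡ 31 (mod 41). Using 30⁻¹ = 26: x ≡ 26·31 = 806 = 19·41 + 27, so x = 27.
Check: T(27) = 30·27 + 24 = 834 = 20·41 + 14 ≡ 14 (mod 41).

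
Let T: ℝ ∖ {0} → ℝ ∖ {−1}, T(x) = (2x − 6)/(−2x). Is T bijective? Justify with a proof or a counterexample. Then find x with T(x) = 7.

Suppose T(x_1) = T(x_2). Cross-multiplying: (2x_1 − 6)(−2x_2) = (2x_2 − 6)(−2x_1).
Expanding both sides and cancelling the symmetric terms leaves −12·(x_1 − x_2) = 0. Since −12 ≠ 0, x_1 = x_2. Hence T is injective.
For any y ≠ −1, solving y(−2x) = 2x − 6 for x gives a well-defined x ≠ 0. So T is surjective.
Hence T is bijective.
Solving T(x) = 7: cross-multiplying gives 2x − 6 = 7(−2x), which rearranges to 16x = 6, so x = 3/8.

3/8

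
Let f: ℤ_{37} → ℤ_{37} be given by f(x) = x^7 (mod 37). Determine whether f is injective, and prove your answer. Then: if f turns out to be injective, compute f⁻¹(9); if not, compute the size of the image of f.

Since 37 is prime, the nonzero elements of ℤ_{37} form a cyclic group of order 36.
As gcd(7, 36) = 1, raising to the 7th power is a bijection on this group: if s^7 ≡ t^7 then (st^{−1})^7 = 1, and the only element of order dividing gcd(7, 36) = 1 is 1, so s = t.
With f(0) = 0 this makes f injective on all of ℤ_{37}, hence bijective (finite equal-size domain and codomain). In particular f is injective.
Since f is injective, we find the preimage of 9. The inverse of x ↦ x^7 on (ℤ_{37})^× is x ↦ x^31, because 7·31 = 217 = 6·36 + 1 ≡ 1 (mod 36) and x^{36} = 1 for x ≠ 0 (Fermat). So f⁻¹(9) = 9^31 mod 37.
Repeated squaring mod 37: 9^1 ≡ 9, 9^2 ≡ 9² = 81 ≡ 7, 9^4 ≡ 7² = 49 ≡ 12, 9^8 ≡ 12² = 144 ≡ 33, 9^16 ≡ 33² = 1089 ≡ 16. Since 31 = 16 + 8 + 4 + 2 + 1, 9^31 ≡ 16·33·12·7·9: 16·33 = 528 ≡ 10, then 10·12 = 120 ≡ 9, then 9·7 = 63 ≡ 26, then 26·9 = 234 ≡ 12. So 9^31 ≡ 12 (mod 37).
Hence f⁻¹(9) = 12.

12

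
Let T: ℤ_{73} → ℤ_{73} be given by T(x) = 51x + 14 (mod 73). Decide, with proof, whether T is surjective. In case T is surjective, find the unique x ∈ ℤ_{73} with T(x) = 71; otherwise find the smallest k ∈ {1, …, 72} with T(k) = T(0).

14

Since gcd(51, 73) = 1, 51 is invertible modulo 73. Euclid's algorithm: 73 = 1·51 + 22, 51 = 2·22 + 7, 22 = 3·7 + 1; back-substituting gives 1 = 63·51 − 44·73, so 51⁻¹ ≡ 63 (mod 73).
Then y ↦ 63(y − 14) is a two-sided inverse to T, so every y ∈ ℤ_{73} has a preimage.
So T is surjective.
Since T is surjective, we compute T⁻¹(71): solve 51x + 14 ≡ 71 (mod 73), i.e. 51x ≡ 57 (mod 73).
Multiplying by 51⁻¹ = 63 gives x ≡ 63·57 = 3591 = 49·73 + 14 ≡ 14 (mod 73).
Check: T(14) = 51·14 + 14 = 728 = 9·73 + 71 ≡ 71 (mod 73).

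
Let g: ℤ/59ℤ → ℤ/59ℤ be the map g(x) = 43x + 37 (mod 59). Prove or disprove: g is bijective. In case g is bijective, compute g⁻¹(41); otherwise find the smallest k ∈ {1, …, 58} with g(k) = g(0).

44

Recall that g is injective when g(u) = g(v) forces u = v.
If g(u) = g(v), then 43u ≡ 43v (mod 59). Because gcd(43, 59) = 1, we may cancel 43 to get u ≡ v (mod 59).
We now compute 43⁻¹ mod 59 explicitly. Euclid's algorithm: 59 = 1·43 + 16, 43 = 2·16 + 11, 16 = 1·11 + 5, 11 = 2·5 + 1; back-substituting gives 1 = 11·43 − 8·59, so 43⁻¹ ≡ 11 (mod 59).
Then y ↦ 11(y − 37) is a two-sided inverse to g, so every y ∈ ℤ/59ℤ has a preimage.
Therefore g is bijective.
Since g is bijective, we find g⁻¹(41): we need 43x ≡ 41 − 37 ≡ 4 (mod 59). Using 43⁻¹ = 11: x ≡ 11·4 = 44, so x = 44.
Check: g(44) = 43·44 + 37 = 1929 = 32·59 + 41 ≡ 41 (mod 59).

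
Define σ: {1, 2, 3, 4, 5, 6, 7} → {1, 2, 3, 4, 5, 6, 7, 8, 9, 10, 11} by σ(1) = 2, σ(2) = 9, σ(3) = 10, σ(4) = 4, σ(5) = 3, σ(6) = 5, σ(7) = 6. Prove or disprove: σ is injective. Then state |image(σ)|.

7

The values σ(1), …, σ(7) are 2, 9, 10, 4, 3, 5, 6 — all distinct.
So σ(s) = σ(t) only when s = t, and σ is injective.
The image of σ is {2, 3, 4, 5, 6, 9, 10}, which has 7 elements.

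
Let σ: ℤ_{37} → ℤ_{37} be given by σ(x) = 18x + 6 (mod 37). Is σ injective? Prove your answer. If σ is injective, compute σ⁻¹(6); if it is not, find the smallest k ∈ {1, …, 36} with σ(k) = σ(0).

Recall: σ is injective if σ(a) = σ(b) implies a = b.
Suppose σ(a) = σ(b) in ℤ_{37}. Then 18a + 6 ≡ 18b + 6 (mod 37), so 18(a − b) ≡ 0 (mod 37).
Since gcd(18, 37) = 1, 18 is invertible modulo 37, therefore a − b ≡ 0 (mod 37), i.e. a = b.
Thus σ is injective.
We now compute 18⁻¹ mod 37 explicitly. Euclid's algorithm: 37 = 2·18 + 1; back-substituting gives 1 = 35·18 − 17·37, so 18⁻¹ ≡ 35 (mod 37).
Since σ is injective, we find σ⁻¹(6): we need 18x ≡ 6 − 6 ≡ 0 (mod 37). Using 18⁻¹ = 35: x ≡ 35·0 = 0, so x = 0.
Check: σ(0) = 18·0 + 6 = 6 ≡ 6 (mod 37).

0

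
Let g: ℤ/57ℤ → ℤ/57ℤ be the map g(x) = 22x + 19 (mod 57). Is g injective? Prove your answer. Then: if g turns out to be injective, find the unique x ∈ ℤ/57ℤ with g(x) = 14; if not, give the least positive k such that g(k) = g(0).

49

Suppose g(u) = g(v) in ℤ/57ℤ. Then 22u + 19 ≡ 22v + 19 (mod 57), so 22(u − v) ≡ 0 (mod 57).
Since gcd(22, 57) = 1, 22 is invertible modulo 57, thus u − v ≡ 0 (mod 57), i.e. u = v.
Hence g is injective.
We now compute 22⁻¹ mod 57 explicitly. Euclid's algorithm: 57 = 2·22 + 13, 22 = 1·13 + 9, 13 = 1·9 + 4, 9 = 2·4 + 1; back-substituting gives 1 = 13·22 − 5·57, so 22⁻¹ ≡ 13 (mod 57).
Since g is injective, we compute g⁻¹(14): solve 22x + 19 ≡ 14 (mod 57), i.e. 22x ≡ 52 (mod 57).
Multiplying by 22⁻¹ = 13 gives x ≡ 13·52 = 676 = 11·57 + 49 ≡ 49 (mod 57).
Check: g(49) = 22·49 + 19 = 1097 = 19·57 + 14 ≡ 14 (mod 57).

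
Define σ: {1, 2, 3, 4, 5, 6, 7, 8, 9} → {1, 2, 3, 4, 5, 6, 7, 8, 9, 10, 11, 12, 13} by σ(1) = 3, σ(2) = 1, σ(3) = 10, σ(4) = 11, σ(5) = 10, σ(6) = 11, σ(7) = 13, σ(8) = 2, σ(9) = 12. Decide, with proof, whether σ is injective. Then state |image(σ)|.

σ(3) = 10 = σ(5) with 3 ≠ 5, so σ is not injective.
The image of σ is {1, 2, 3, 10, 11, 12, 13}, which has 7 elements.

7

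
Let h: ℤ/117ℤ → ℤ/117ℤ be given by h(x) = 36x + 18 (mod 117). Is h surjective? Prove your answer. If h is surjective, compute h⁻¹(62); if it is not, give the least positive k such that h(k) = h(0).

By definition, h is surjective if every y in the codomain equals h(x) for some x in the domain.
Since gcd(36, 117) = 9, we have 36x ≡ 0 (mod 9) for all x, so h(x) ≡ 0 (mod 9).
But 1 ≢ 0 (mod 9), so 1 ∈ ℤ/117ℤ has no preimage. Hence h is not surjective.
Since h is not surjective, we find the least positive k with h(k) = h(0): this means 36k ≡ 0 (mod 117), i.e. 117 ∣ 36k. Since gcd(36, 117) = 9, dividing through by 9 this holds exactly when 13 ∣ 4k, and as gcd(4, 13) = 1, exactly when 13 ∣ k.
The smallest positive such k is 13.

13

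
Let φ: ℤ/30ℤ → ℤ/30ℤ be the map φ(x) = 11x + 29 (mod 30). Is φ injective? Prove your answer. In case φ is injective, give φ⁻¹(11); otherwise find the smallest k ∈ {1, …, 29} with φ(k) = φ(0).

Suppose φ(s) = φ(t) in ℤ/30ℤ. Then 11s + 29 ≡ 11t + 29 (mod 30), thus 11(s − t) ≡ 0 (mod 30).
Since gcd(11, 30) = 1, 11 is invertible modulo 30, so s − t ≡ 0 (mod 30), i.e. s = t.
Hence φ is injective.
We now compute 11⁻¹ mod 30 explicitly. Euclid's algorithm: 30 = 2·11 + 8, 11 = 1·8 + 3, 8 = 2·3 + 2, 3 = 1·2 + 1; back-substituting gives 1 = 11·11 − 4·30, so 11⁻¹ ≡ 11 (mod 30).
Since φ is injective, we compute φ⁻¹(11): solve 11x + 29 ≡ 11 (mod 30), i.e. 11x ≡ 12 (mod 30).
Multiplying by 11⁻¹ = 11 gives x ≡ 11·12 = 132 = 4·30 + 12 ≡ 12 (mod 30).
Check: φ(12) = 11·12 + 29 = 161 = 5·30 + 11 ≡ 11 (mod 30).

12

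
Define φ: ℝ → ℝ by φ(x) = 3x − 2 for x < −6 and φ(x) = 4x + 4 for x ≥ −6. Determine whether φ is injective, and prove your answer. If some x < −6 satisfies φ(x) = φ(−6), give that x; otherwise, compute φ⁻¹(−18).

-11/2

Both pieces are strictly increasing (slopes 3 and 4), so each is injective on its own interval.
The left piece maps (−∞, −6) onto (−∞, −20); the right piece maps [−6, ∞) onto [−20, ∞).
These images are disjoint, so no value is attained by both pieces. Thus φ is injective.
Because the two images are disjoint, no x < −6 has φ(x) = φ(−6), so we compute φ⁻¹(−18): −18 lies in [−20, ∞), so solve 4x + 4 = −18: x = (−18 − 4)/4 = −11/2.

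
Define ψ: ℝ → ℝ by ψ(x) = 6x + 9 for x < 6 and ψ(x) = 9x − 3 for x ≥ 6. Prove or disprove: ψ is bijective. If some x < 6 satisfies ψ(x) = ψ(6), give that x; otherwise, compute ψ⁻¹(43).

17/3

Both pieces are strictly increasing (slopes 6 and 9), so each is injective on its own interval.
The left piece maps (−∞, 6) onto (−∞, 45); the right piece maps [6, ∞) onto [51, ∞).
The images leave a gap (45 has no preimage), so ψ is not surjective, hence not bijective.
Because the two images are disjoint, no x < 6 has ψ(x) = ψ(6), so we compute ψ⁻¹(43): 43 lies in (−∞, 45), so solve 6x + 9 = 43: x = (43 − 9)/6 = 17/3.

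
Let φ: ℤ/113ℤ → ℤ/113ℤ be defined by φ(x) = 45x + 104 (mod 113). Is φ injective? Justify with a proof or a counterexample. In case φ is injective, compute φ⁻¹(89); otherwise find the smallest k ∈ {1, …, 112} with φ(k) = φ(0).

75

If φ(u) = φ(v), then 45u ≡ 45v (mod 113). Because gcd(45, 113) = 1, we may cancel 45 to get u ≡ v (mod 113).
Hence φ is injective.
We now compute 45⁻¹ mod 113 explicitly. Euclid's algorithm: 113 = 2·45 + 23, 45 = 1·23 + 22, 23 = 1·22 + 1; back-substituting gives 1 = 108·45 − 43·113, so 45⁻¹ ≡ 108 (mod 113).
Since φ is injective, we find φ⁻¹(89): we need 45x ≡ 89 − 104 ≡ 98 (mod 113). Using 45⁻¹ = 108: x ≡ 108·98 = 10584 = 93·113 + 75, so x = 75.
Check: φ(75) = 45·75 + 104 = 3479 = 30·113 + 89 ≡ 89 (mod 113).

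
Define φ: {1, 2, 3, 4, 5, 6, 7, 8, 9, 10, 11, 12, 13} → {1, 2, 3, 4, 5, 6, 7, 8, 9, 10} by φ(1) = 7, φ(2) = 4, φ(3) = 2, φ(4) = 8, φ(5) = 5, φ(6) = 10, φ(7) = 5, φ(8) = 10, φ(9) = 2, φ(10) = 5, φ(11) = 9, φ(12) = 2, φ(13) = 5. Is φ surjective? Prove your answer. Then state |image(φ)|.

No element maps to 1, so φ is not surjective.
The image of φ is {2, 4, 5, 7, 8, 9, 10}, which has 7 elements.

7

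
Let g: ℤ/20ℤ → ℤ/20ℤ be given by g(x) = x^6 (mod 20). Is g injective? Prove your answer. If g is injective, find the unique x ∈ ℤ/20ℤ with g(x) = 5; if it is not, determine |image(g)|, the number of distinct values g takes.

g(4): Repeated squaring mod 20: 4^1 ≡ 4, 4^2 ≡ 4² = 16, 4^4 ≡ 16² = 256 ≡ 16. Since 6 = 4 + 2, 4^6 ≡ 16·16: 16·16 = 256 ≡ 16. So 4^6 ≡ 16 (mod 20).
g(6): Repeated squaring mod 20: 6^1 ≡ 6, 6^2 ≡ 6² = 36 ≡ 16, 6^4 ≡ 16² = 256 ≡ 16. Since 6 = 4 + 2, 6^6 ≡ 16·16: 16·16 = 256 ≡ 16. So 6^6 ≡ 16 (mod 20).
So g(4) = g(6) = 16 while 4 ≠ 6, so g is not injective.
Since g is not injective, we determine |image(g)|. Computing x^6 mod 20 for each x (by repeated squaring, reducing mod 20 at every step), the values g(0), g(1), …, g(19) are: 0, 1, 4, 9, 16, 5, 16, 9, 4, 1, 0, 1, 4, 9, 16, 5, 16, 9, 4, 1.
The distinct values are {0, 1, 4, 5, 9, 16}; there are 6 of them.

6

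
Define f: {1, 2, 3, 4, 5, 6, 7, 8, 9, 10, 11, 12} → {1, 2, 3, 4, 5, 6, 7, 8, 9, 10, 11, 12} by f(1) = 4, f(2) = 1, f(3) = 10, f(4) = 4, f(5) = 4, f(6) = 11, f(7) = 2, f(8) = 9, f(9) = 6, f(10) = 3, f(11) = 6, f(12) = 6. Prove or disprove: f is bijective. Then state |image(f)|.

f(1) = 4 = f(4) with 1 ≠ 4, so f is not injective, hence not bijective.
The image of f is {1, 2, 3, 4, 6, 9, 10, 11}, which has 8 elements.

8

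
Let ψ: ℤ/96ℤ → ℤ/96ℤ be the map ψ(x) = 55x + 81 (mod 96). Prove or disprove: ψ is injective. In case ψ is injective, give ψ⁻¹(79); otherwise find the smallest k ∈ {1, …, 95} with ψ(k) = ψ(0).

82

Suppose ψ(x_1) = ψ(x_2) in ℤ/96ℤ. Then 55x_1 + 81 ≡ 55x_2 + 81 (mod 96), so 55(x_1 − x_2) ≡ 0 (mod 96).
Since gcd(55, 96) = 1, 55 is invertible modulo 96, hence x_1 − x_2 ≡ 0 (mod 96), i.e. x_1 = x_2.
Hence ψ is injective.
We now compute 55⁻¹ mod 96 explicitly. Euclid's algorithm: 96 = 1·55 + 41, 55 = 1·41 + 14, 41 = 2·14 + 13, 14 = 1·13 + 1; back-substituting gives 1 = 7·55 − 4·96, so 55⁻¹ ≡ 7 (mod 96).
Since ψ is injective, we compute ψ⁻¹(79): solve 55x + 81 ≡ 79 (mod 96), i.e. 55x ≡ 94 (mod 96).
Multiplying by 55⁻¹ = 7 gives x ≡ 7·94 = 658 = 6·96 + 82 ≡ 82 (mod 96).
Check: ψ(82) = 55·82 + 81 = 4591 = 47·96 + 79 ≡ 79 (mod 96).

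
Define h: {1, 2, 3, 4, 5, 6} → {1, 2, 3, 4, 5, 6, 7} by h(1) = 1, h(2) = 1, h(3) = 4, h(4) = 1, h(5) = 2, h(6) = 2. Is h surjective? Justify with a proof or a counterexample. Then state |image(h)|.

No element maps to 3, so h is not surjective.
The image of h is {1, 2, 4}, which has 3 elements.

3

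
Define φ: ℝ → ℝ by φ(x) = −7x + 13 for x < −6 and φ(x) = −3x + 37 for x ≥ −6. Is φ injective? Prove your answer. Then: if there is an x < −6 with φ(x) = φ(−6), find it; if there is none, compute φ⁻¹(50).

-13/3

Both pieces are strictly decreasing (slopes −7 and −3), so each is injective on its own interval.
The left piece maps (−∞, −6) onto (55, ∞); the right piece maps [−6, ∞) onto (−∞, 55].
These images are disjoint, so no value is attained by both pieces. Therefore φ is injective.
Because the two images are disjoint, no x < −6 has φ(x) = φ(−6), so we compute φ⁻¹(50): 50 lies in (−∞, 55], so solve −3x + 37 = 50: x = (50 − 37)/(−3) = −13/3.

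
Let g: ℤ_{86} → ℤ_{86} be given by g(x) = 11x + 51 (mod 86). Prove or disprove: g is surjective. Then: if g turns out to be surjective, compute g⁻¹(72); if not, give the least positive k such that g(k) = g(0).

Recall that g is surjective if every y in the codomain equals g(x) for some x in the domain.
Since gcd(11, 86) = 1, 11 is invertible modulo 86. Euclid's algorithm: 86 = 7·11 + 9, 11 = 1·9 + 2, 9 = 4·2 + 1; back-substituting gives 1 = 47·11 − 6·86, so 11⁻¹ ≡ 47 (mod 86).
Then y ↦ 47(y − 51) is a two-sided inverse to g, so every y ∈ ℤ_{86} has a preimage.
Thus g is surjective.
Since g is surjective, we find g⁻¹(72): we need 11x ≡ 72 − 51 ≡ 21 (mod 86). Using 11⁻¹ = 47: x ≡ 47·21 = 987 = 11·86 + 41, so x = 41.
Check: g(41) = 11·41 + 51 = 502 = 5·86 + 72 ≡ 72 (mod 86).

41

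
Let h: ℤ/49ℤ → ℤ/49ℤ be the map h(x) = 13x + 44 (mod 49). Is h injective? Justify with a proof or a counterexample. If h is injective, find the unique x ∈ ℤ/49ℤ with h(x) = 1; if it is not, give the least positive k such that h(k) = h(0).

8

Recall that injectivity means: for all a, b in the domain, h(a) = h(b) implies a = b.
Suppose h(a) = h(b) in ℤ/49ℤ. Then 13a + 44 ≡ 13b + 44 (mod 49), so 13(a − b) ≡ 0 (mod 49).
Since gcd(13, 49) = 1, 13 is invertible modulo 49, therefore a − b ≡ 0 (mod 49), i.e. a = b.
Hence h is injective.
We now compute 13⁻¹ mod 49 explicitly. Euclid's algorithm: 49 = 3·13 + 10, 13 = 1·10 + 3, 10 = 3·3 + 1; back-substituting gives 1 = 34·13 − 9·49, so 13⁻¹ ≡ 34 (mod 49).
Since h is injective, we compute h⁻¹(1): solve 13x + 44 ≡ 1 (mod 49), i.e. 13x ≡ 6 (mod 49).
Multiplying by 13⁻¹ = 34 gives x ≡ 34·6 = 204 = 4·49 + 8 ≡ 8 (mod 49).
Check: h(8) = 13·8 + 44 = 148 = 3·49 + 1 ≡ 1 (mod 49).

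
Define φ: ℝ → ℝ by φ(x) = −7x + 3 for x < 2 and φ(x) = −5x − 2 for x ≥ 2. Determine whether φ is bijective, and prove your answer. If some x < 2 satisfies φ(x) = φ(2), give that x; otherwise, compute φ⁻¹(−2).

Both pieces are strictly decreasing (slopes −7 and −5), so each is injective on its own interval.
The left piece maps (−∞, 2) onto (−11, ∞); the right piece maps [2, ∞) onto (−∞, −12].
The images leave a gap (−11 has no preimage), so φ is not surjective, hence not bijective.
Because the two images are disjoint, no x < 2 has φ(x) = φ(2), so we compute φ⁻¹(−2): −2 lies in (−11, ∞), so solve −7x + 3 = −2: x = (−2 − 3)/(−7) = 5/7.

5/7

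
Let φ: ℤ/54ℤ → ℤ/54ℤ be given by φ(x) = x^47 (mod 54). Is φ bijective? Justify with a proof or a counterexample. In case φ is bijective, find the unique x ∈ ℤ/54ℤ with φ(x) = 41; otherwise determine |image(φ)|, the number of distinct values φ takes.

38

φ(0) = 0^47 = 0.
φ(6): Repeated squaring mod 54: 6^1 ≡ 6, 6^2 ≡ 6² = 36, 6^4 ≡ 36² = 1296 ≡ 0, 6^8 ≡ 0² = 0, 6^16 ≡ 0² = 0, 6^32 ≡ 0² = 0. Since 47 = 32 + 8 + 4 + 2 + 1, 6^47 ≡ 0·0·0·36·6: 0·0 = 0, then 0·0 = 0, then 0·36 = 0, then 0·6 = 0. So 6^47 ≡ 0 (mod 54).
So φ(0) = φ(6) = 0 while 0 ≠ 6, therefore φ is not injective, hence not bijective.
Since φ is not bijective, we determine |image(φ)|. Computing x^47 mod 54 for each x (by repeated squaring, reducing mod 54 at every step), the values φ(0), φ(1), …, φ(53) are: 0, 1, 50, 27, 16, 29, 0, 49, 44, 27, 46, 41, 0, 7, 20, 27, 40, 35, 0, 37, 32, 27, 52, 11, 0, 31, 26, 27, 28, 23, 0, 43, 2, 27, 22, 17, 0, 19, 14, 27, 34, 47, 0, 13, 8, 27, 10, 5, 0, 25, 38, 27, 4, 53.
The distinct values are {0, 1, 2, 4, 5, 7, 8, 10, 11, 13, 14, 16, 17, 19, 20, 22, 23, 25, 26, 27, 28, 29, 31, 32, 34, 35, 37, 38, 40, 41, 43, 44, 46, 47, 49, 50, 52, 53}; there are 38 of them.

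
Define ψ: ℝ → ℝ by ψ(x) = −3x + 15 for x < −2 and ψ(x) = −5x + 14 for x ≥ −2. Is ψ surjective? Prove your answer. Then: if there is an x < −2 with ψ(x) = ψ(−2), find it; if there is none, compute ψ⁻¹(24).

-3

Both pieces are strictly decreasing (slopes −3 and −5), so each is injective on its own interval.
The left piece maps (−∞, −2) onto (21, ∞); the right piece maps [−2, ∞) onto (−∞, 24].
The union (21, ∞) ∪ (−∞, 24] covers ℝ, so ψ is surjective.
For the follow-up: the images overlap, so an x < −2 with ψ(x) = ψ(−2) exists. ψ(−2) = 24; solving −3x + 15 = 24 for x < −2 gives x = (24 − 15)/(−3) = −3.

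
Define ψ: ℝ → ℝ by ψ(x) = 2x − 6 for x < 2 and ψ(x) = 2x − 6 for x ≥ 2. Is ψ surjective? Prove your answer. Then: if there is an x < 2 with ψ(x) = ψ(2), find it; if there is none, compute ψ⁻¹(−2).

Both pieces are strictly increasing (slopes 2 and 2), so each is injective on its own interval.
The left piece maps (−∞, 2) onto (−∞, −2); the right piece maps [2, ∞) onto [−2, ∞).
These images together cover ℝ, so ψ is surjective.
Because the two images are disjoint, no x < 2 has ψ(x) = ψ(2), so we compute ψ⁻¹(−2): −2 lies in [−2, ∞), so solve 2x − 6 = −2: x = (−2 + 6)/2 = 2.

2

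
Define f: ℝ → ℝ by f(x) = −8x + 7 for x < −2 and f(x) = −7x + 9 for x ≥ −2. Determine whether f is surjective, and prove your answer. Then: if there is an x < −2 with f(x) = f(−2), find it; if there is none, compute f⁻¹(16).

Both pieces are strictly decreasing (slopes −8 and −7), so each is injective on its own interval.
The left piece maps (−∞, −2) onto (23, ∞); the right piece maps [−2, ∞) onto (−∞, 23].
These images together cover ℝ, so f is surjective.
Because the two images are disjoint, no x < −2 has f(x) = f(−2), so we compute f⁻¹(16): 16 lies in (−∞, 23], so solve −7x + 9 = 16: x = (16 − 9)/(−7) = −1.

-1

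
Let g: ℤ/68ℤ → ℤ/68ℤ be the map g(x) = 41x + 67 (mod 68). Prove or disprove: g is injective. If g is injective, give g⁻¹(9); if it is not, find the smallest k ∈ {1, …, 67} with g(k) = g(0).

50

If g(x_1) = g(x_2), then 41x_1 ≡ 41x_2 (mod 68). Because gcd(41, 68) = 1, we may cancel 41 to get x_1 ≡ x_2 (mod 68).
Thus g is injective.
We now compute 41⁻¹ mod 68 explicitly. Euclid's algorithm: 68 = 1·41 + 27, 41 = 1·27 + 14, 27 = 1·14 + 13, 14 = 1·13 + 1; back-substituting gives 1 = 5·41 − 3·68, so 41⁻¹ ≡ 5 (mod 68).
Since g is injective, we find g⁻¹(9): we need 41x ≡ 9 − 67 ≡ 10 (mod 68). Using 41⁻¹ = 5: x ≡ 5·10 = 50, so x = 50.
Check: g(50) = 41·50 + 67 = 2117 = 31·68 + 9 ≡ 9 (mod 68).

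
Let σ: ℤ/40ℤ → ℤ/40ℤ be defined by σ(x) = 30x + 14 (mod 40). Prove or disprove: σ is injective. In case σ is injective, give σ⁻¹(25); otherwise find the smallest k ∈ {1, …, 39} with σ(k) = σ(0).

Recall that injectivity means: for all a, b in the domain, σ(a) = σ(b) implies a = b.
We have gcd(30, 40) = 10 > 1. Taking a = 0 and b = 4: σ(0) = 14 and σ(4) = 30·4 + 14 = 134 ≡ 14 (mod 40).
So σ(0) = σ(4) while 0 ≠ 4, hence σ is not injective.
Since σ is not injective, we find the least positive k with σ(k) = σ(0): this means 30k ≡ 0 (mod 40), i.e. 40 ∣ 30k. Since gcd(30, 40) = 10, dividing through by 10 this holds exactly when 4 ∣ 3k, and as gcd(3, 4) = 1, exactly when 4 ∣ k.
The smallest positive such k is 4.

4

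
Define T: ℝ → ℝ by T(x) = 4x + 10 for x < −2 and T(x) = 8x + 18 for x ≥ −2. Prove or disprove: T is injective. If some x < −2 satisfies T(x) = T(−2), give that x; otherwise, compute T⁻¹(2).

-2

Both pieces are strictly increasing (slopes 4 and 8), so each is injective on its own interval.
The left piece maps (−∞, −2) onto (−∞, 2); the right piece maps [−2, ∞) onto [2, ∞).
These images are disjoint, so no value is attained by both pieces. Hence T is injective.
Because the two images are disjoint, no x < −2 has T(x) = T(−2), so we compute T⁻¹(2): 2 lies in [2, ∞), so solve 8x + 18 = 2: x = (2 − 18)/8 = −2.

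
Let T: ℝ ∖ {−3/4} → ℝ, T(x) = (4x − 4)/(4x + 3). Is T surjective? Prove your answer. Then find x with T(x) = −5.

-11/24

If T(x) = 1, cross-multiplying gives 4(4x − 4) = 4(4x + 3), which simplifies to −16 = 12 — false.  So 1 has no preimage and T is not surjective.
Solving T(x) = −5: cross-multiplying gives 4x − 4 = −5(4x + 3), which rearranges to 24x = −11, so x = −11/24.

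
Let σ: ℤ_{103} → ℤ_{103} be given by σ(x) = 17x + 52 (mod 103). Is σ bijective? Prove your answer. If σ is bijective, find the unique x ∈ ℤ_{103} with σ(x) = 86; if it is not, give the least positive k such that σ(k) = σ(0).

2

By definition, σ is injective if σ(x_1) = σ(x_2) implies x_1 = x_2.
If σ(x_1) = σ(x_2), then 17x_1 ≡ 17x_2 (mod 103). Because gcd(17, 103) = 1, we may cancel 17 to get x_1 ≡ x_2 (mod 103).
We now compute 17⁻¹ mod 103 explicitly. Euclid's algorithm: 103 = 6·17 + 1; back-substituting gives 1 = 97·17 − 16·103, so 17⁻¹ ≡ 97 (mod 103).
Then y ↦ 97(y − 52) is a two-sided inverse to σ, so every y ∈ ℤ_{103} has a preimage.
Thus σ is bijective.
Since σ is bijective, we compute σ⁻¹(86): solve 17x + 52 ≡ 86 (mod 103), i.e. 17x ≡ 34 (mod 103).
Multiplying by 17⁻¹ = 97 gives x ≡ 97·34 = 3298 = 32·103 + 2 ≡ 2 (mod 103).
Check: σ(2) = 17·2 + 52 = 86 ≡ 86 (mod 103).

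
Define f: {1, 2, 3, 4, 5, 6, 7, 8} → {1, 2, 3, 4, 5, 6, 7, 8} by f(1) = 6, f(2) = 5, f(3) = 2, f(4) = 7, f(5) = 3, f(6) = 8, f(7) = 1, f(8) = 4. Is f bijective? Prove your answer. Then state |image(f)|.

8

The values 6, 5, 2, 7, 3, 8, 1, 4 are a permutation of {1, 2, 3, 4, 5, 6, 7, 8}: each element appears exactly once.
So f is injective and surjective, hence bijective.
The image of f is {1, 2, 3, 4, 5, 6, 7, 8}, which has 8 elements.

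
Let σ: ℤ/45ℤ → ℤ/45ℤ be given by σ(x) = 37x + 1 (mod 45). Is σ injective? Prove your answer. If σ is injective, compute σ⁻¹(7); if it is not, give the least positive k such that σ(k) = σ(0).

33

If σ(a) = σ(b), then 37a ≡ 37b (mod 45). Because gcd(37, 45) = 1, we may cancel 37 to get a ≡ b (mod 45).
Hence σ is injective.
We now compute 37⁻¹ mod 45 explicitly. Euclid's algorithm: 45 = 1·37 + 8, 37 = 4·8 + 5, 8 = 1·5 + 3, 5 = 1·3 + 2, 3 = 1·2 + 1; back-substituting gives 1 = 28·37 − 23·45, so 37⁻¹ ≡ 28 (mod 45).
Since σ is injective, we compute σ⁻¹(7): solve 37x + 1 ≡ 7 (mod 45), i.e. 37x ≡ 6 (mod 45).
Multiplying by 37⁻¹ = 28 gives x ≡ 28·6 = 168 = 3·45 + 33 ≡ 33 (mod 45).
Check: σ(33) = 37·33 + 1 = 1222 = 27·45 + 7 ≡ 7 (mod 45).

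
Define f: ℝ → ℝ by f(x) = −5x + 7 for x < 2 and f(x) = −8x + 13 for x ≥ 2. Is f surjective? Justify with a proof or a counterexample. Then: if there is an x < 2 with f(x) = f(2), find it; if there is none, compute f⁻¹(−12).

Both pieces are strictly decreasing (slopes −5 and −8), so each is injective on its own interval.
The left piece maps (−∞, 2) onto (−3, ∞); the right piece maps [2, ∞) onto (−∞, −3].
These images together cover ℝ, so f is surjective.
Because the two images are disjoint, no x < 2 has f(x) = f(2), so we compute f⁻¹(−12): −12 lies in (−∞, −3], so solve −8x + 13 = −12: x = (−12 − 13)/(−8) = 25/8.

25/8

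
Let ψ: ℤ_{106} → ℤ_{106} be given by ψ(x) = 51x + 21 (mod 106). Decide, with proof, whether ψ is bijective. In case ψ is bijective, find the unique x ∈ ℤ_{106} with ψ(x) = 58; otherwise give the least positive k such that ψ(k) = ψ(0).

By definition, ψ is injective if ψ(a) = ψ(b) implies a = b.
If ψ(a) = ψ(b), then 51a ≡ 51b (mod 106). Because gcd(51, 106) = 1, we may cancel 51 to get a ≡ b (mod 106).
We now compute 51⁻¹ mod 106 explicitly. Euclid's algorithm: 106 = 2·51 + 4, 51 = 12·4 + 3, 4 = 1·3 + 1; back-substituting gives 1 = 79·51 − 38·106, so 51⁻¹ ≡ 79 (mod 106).
Then y ↦ 79(y − 21) is a two-sided inverse to ψ, so every y ∈ ℤ_{106} has a preimage.
Thus ψ is bijective.
Since ψ is bijective, we compute ψ⁻¹(58): solve 51x + 21 ≡ 58 (mod 106), i.e. 51x ≡ 37 (mod 106).
Multiplying by 51⁻¹ = 79 gives x ≡ 79·37 = 2923 = 27·106 + 61 ≡ 61 (mod 106).
Check: ψ(61) = 51·61 + 21 = 3132 = 29·106 + 58 ≡ 58 (mod 106).

61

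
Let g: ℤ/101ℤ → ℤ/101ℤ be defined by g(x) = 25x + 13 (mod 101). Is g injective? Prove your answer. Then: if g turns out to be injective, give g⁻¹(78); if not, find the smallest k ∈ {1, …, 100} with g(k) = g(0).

43

Recall that g is injective when g(a) = g(b) forces a = b.
If g(a) = g(b), then 25a ≡ 25b (mod 101). Because gcd(25, 101) = 1, we may cancel 25 to get a ≡ b (mod 101).
Thus g is injective.
We now compute 25⁻¹ mod 101 explicitly. Euclid's algorithm: 101 = 4·25 + 1; back-substituting gives 1 = 97·25 − 24·101, so 25⁻¹ ≡ 97 (mod 101).
Since g is injective, we find g⁻¹(78): we need 25x ≡ 78 − 13 ≡ 65 (mod 101). Using 25⁻¹ = 97: x ≡ 97·65 = 6305 = 62·101 + 43, so x = 43.
Check: g(43) = 25·43 + 13 = 1088 = 10·101 + 78 ≡ 78 (mod 101).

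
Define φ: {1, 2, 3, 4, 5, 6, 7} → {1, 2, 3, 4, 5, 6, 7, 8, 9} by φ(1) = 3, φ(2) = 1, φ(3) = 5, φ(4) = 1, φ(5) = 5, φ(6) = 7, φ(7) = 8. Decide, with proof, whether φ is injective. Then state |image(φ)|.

φ(2) = 1 = φ(4) with 2 ≠ 4, so φ is not injective.
The image of φ is {1, 3, 5, 7, 8}, which has 5 elements.

5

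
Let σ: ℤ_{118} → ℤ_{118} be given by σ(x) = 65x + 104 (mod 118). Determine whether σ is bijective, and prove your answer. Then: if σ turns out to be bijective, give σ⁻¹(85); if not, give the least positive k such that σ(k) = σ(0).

Recall that injectivity means: for all s, t in the domain, σ(s) = σ(t) implies s = t.
If σ(s) = σ(t), then 65s ≡ 65t (mod 118). Because gcd(65, 118) = 1, we may cancel 65 to get s ≡ t (mod 118).
We now compute 65⁻¹ mod 118 explicitly. Euclid's algorithm: 118 = 1·65 + 53, 65 = 1·53 + 12, 53 = 4·12 + 5, 12 = 2·5 + 2, 5 = 2·2 + 1; back-substituting gives 1 = 69·65 − 38·118, so 65⁻¹ ≡ 69 (mod 118).
Then y ↦ 69(y − 104) is a two-sided inverse to σ, so every y ∈ ℤ_{118} has a preimage.
Thus σ is bijective.
Since σ is bijective, we compute σ⁻¹(85): solve 65x + 104 ≡ 85 (mod 118), i.e. 65x ≡ 99 (mod 118).
Multiplying by 65⁻¹ = 69 gives x ≡ 69·99 = 6831 = 57·118 + 105 ≡ 105 (mod 118).
Check: σ(105) = 65·105 + 104 = 6929 = 58·118 + 85 ≡ 85 (mod 118).

105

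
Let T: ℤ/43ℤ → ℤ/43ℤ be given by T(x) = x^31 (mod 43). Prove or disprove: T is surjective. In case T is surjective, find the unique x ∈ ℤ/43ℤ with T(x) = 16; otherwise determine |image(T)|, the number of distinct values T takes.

21

Since 43 is prime, the nonzero elements of ℤ/43ℤ form a cyclic group of order 42.
As gcd(31, 42) = 1, raising to the 31st power is a bijection on this group: if s^31 ≡ t^31 then (st^{−1})^31 = 1, and the only element of order dividing gcd(31, 42) = 1 is 1, so s = t.
With T(0) = 0 this makes T injective on all of ℤ/43ℤ, hence bijective (finite equal-size domain and codomain). In particular T is surjective.
Since T is surjective, we find the preimage of 16. The inverse of x ↦ x^31 on (ℤ/43ℤ)^× is x ↦ x^19, because 31·19 = 589 = 14·42 + 1 ≡ 1 (mod 42) and x^{42} = 1 for x ≠ 0 (Fermat). So T⁻¹(16) = 16^19 mod 43.
Repeated squaring mod 43: 16^1 ≡ 16, 16^2 ≡ 16² = 256 ≡ 41, 16^4 ≡ 41² = 1681 ≡ 4, 16^8 ≡ 4² = 16, 16^16 ≡ 16² = 256 ≡ 41. Since 19 = 16 + 2 + 1, 16^19 ≡ 41·41·16: 41·41 = 1681 ≡ 4, then 4·16 = 64 ≡ 21. So 16^19 ≡ 21 (mod 43).
Hence T⁻¹(16) = 21.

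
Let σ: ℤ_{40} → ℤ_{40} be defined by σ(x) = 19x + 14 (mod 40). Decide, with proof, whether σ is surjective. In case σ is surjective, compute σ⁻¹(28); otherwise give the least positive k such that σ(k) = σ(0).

26

By definition, surjectivity means every element of the codomain has a preimage under σ.
Since gcd(19, 40) = 1, 19 is invertible modulo 40. Euclid's algorithm: 40 = 2·19 + 2, 19 = 9·2 + 1; back-substituting gives 1 = 19·19 − 9·40, so 19⁻¹ ≡ 19 (mod 40).
For any y ∈ ℤ_{40}, x = 19(y − 14) mod 40 satisfies σ(x) = 19·19(y − 14) + 14 ≡ y (since 19·19 ≡ 1 mod 40). So every y has a preimage.
Hence σ is surjective.
Since σ is surjective, we compute σ⁻¹(28): solve 19x + 14 ≡ 28 (mod 40), i.e. 19x ≡ 14 (mod 40).
Multiplying by 19⁻¹ = 19 gives x ≡ 19·14 = 266 = 6·40 + 26 ≡ 26 (mod 40).
Check: σ(26) = 19·26 + 14 = 508 = 12·40 + 28 ≡ 28 (mod 40).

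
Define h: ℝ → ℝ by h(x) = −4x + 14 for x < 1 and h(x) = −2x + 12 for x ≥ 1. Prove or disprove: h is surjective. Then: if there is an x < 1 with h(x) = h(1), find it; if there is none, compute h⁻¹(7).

5/2

Both pieces are strictly decreasing (slopes −4 and −2), so each is injective on its own interval.
The left piece maps (−∞, 1) onto (10, ∞); the right piece maps [1, ∞) onto (−∞, 10].
These images together cover ℝ, so h is surjective.
Because the two images are disjoint, no x < 1 has h(x) = h(1), so we compute h⁻¹(7): 7 lies in (−∞, 10], so solve −2x + 12 = 7: x = (7 − 12)/(−2) = 5/2.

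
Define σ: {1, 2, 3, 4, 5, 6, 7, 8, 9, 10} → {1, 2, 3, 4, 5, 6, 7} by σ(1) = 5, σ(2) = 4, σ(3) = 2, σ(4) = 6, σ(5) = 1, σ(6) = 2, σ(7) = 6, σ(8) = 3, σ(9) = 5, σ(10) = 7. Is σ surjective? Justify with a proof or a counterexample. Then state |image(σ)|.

7

Every element of the codomain has a preimage: 1 = σ(5), 2 = σ(3), 3 = σ(8), 4 = σ(2), 5 = σ(1), 6 = σ(4), 7 = σ(10).
So σ is surjective.
The image of σ is {1, 2, 3, 4, 5, 6, 7}, which has 7 elements.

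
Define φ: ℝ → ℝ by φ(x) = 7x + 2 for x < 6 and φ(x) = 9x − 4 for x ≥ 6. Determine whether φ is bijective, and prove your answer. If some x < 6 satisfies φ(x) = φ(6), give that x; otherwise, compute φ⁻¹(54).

58/9

Both pieces are strictly increasing (slopes 7 and 9), so each is injective on its own interval.
The left piece maps (−∞, 6) onto (−∞, 44); the right piece maps [6, ∞) onto [50, ∞).
The images leave a gap (44 has no preimage), so φ is not surjective, hence not bijective.
Because the two images are disjoint, no x < 6 has φ(x) = φ(6), so we compute φ⁻¹(54): 54 lies in [50, ∞), so solve 9x − 4 = 54: x = (54 + 4)/9 = 58/9.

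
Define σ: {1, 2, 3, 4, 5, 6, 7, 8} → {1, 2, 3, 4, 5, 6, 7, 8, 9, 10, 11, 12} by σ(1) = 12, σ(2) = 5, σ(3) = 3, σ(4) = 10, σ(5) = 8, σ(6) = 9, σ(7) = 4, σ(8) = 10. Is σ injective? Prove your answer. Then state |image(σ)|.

σ(4) = 10 = σ(8) with 4 ≠ 8, so σ is not injective.
The image of σ is {3, 4, 5, 8, 9, 10, 12}, which has 7 elements.

7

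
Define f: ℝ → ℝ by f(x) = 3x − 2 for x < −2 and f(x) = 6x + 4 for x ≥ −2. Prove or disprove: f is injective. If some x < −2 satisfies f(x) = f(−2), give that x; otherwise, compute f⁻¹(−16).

Both pieces are strictly increasing (slopes 3 and 6), so each is injective on its own interval.
The left piece maps (−∞, −2) onto (−∞, −8); the right piece maps [−2, ∞) onto [−8, ∞).
These images are disjoint, so no value is attained by both pieces. So f is injective.
Because the two images are disjoint, no x < −2 has f(x) = f(−2), so we compute f⁻¹(−16): −16 lies in (−∞, −8), so solve 3x − 2 = −16: x = (−16 + 2)/3 = −14/3.

-14/3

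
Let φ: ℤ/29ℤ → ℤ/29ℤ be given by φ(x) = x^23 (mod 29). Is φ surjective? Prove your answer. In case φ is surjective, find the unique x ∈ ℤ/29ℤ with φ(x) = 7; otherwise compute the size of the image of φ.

Since 29 is prime, the nonzero elements of ℤ/29ℤ form a cyclic group of order 28.
As gcd(23, 28) = 1, raising to the 23rd power is a bijection on this group: if u^23 ≡ v^23 then (uv^{−1})^23 = 1, and the only element of order dividing gcd(23, 28) = 1 is 1, so u = v.
With φ(0) = 0 this makes φ injective on all of ℤ/29ℤ, hence bijective (finite equal-size domain and codomain). In particular φ is surjective.
Since φ is surjective, we find the preimage of 7. The inverse of x ↦ x^23 on (ℤ/29ℤ)^× is x ↦ x^11, because 23·11 = 253 = 9·28 + 1 ≡ 1 (mod 28) and x^{28} = 1 for x ≠ 0 (Fermat). So φ⁻¹(7) = 7^11 mod 29.
Repeated squaring mod 29: 7^1 ≡ 7, 7^2 ≡ 7² = 49 ≡ 20, 7^4 ≡ 20² = 400 ≡ 23, 7^8 ≡ 23² = 529 ≡ 7. Since 11 = 8 + 2 + 1, 7^11 ≡ 7·20·7: 7·20 = 140 ≡ 24, then 24·7 = 168 ≡ 23. So 7^11 ≡ 23 (mod 29).
Hence φ⁻¹(7) = 23.

23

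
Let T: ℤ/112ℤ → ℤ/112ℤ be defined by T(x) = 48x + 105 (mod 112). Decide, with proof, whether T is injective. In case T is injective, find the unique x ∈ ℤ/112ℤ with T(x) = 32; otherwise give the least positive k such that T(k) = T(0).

7

We have gcd(48, 112) = 16 > 1. Taking s = 0 and t = 7: T(0) = 105 and T(7) = 48·7 + 105 = 441 ≡ 105 (mod 112).
So T(0) = T(7) while 0 ≠ 7, hence T is not injective.
Since T is not injective, we find the least positive k with T(k) = T(0): this means 48k ≡ 0 (mod 112), i.e. 112 ∣ 48k. Since gcd(48, 112) = 16, dividing through by 16 this holds exactly when 7 ∣ 3k, and as gcd(3, 7) = 1, exactly when 7 ∣ k.
The smallest positive such k is 7.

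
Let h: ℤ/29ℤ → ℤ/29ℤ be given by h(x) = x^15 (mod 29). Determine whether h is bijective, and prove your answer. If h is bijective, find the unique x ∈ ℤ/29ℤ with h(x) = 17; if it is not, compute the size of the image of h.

12

Since 29 is prime, the nonzero elements of ℤ/29ℤ form a cyclic group of order 28.
As gcd(15, 28) = 1, raising to the 15th power is a bijection on this group: if u^15 ≡ v^15 then (uv^{−1})^15 = 1, and the only element of order dividing gcd(15, 28) = 1 is 1, so u = v.
With h(0) = 0 this makes h injective on all of ℤ/29ℤ, hence bijective (finite equal-size domain and codomain). In particular h is bijective.
Since h is bijective, we find the preimage of 17. The inverse of x ↦ x^15 on (ℤ/29ℤ)^× is x ↦ x^15, because 15·15 = 225 = 8·28 + 1 ≡ 1 (mod 28) and x^{28} = 1 for x ≠ 0 (Fermat). So h⁻¹(17) = 17^15 mod 29.
Repeated squaring mod 29: 17^1 ≡ 17, 17^2 ≡ 17² = 289 ≡ 28, 17^4 ≡ 28² = 784 ≡ 1, 17^8 ≡ 1² = 1. Since 15 = 8 + 4 + 2 + 1, 17^15 ≡ 1·1·28·17: 1·1 = 1, then 1·28 = 28, then 28·17 = 476 ≡ 12. So 17^15 ≡ 12 (mod 29).
Hence h⁻¹(17) = 12.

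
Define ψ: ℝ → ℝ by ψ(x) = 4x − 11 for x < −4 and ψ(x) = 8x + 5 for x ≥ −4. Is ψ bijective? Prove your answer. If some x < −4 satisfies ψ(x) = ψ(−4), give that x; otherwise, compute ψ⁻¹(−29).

-9/2

Both pieces are strictly increasing (slopes 4 and 8), so each is injective on its own interval.
The left piece maps (−∞, −4) onto (−∞, −27); the right piece maps [−4, ∞) onto [−27, ∞).
Since −27 = −27, the images partition ℝ: ψ is injective and surjective, hence bijective.
Because the two images are disjoint, no x < −4 has ψ(x) = ψ(−4), so we compute ψ⁻¹(−29): −29 lies in (−∞, −27), so solve 4x − 11 = −29: x = (−29 + 11)/4 = −9/2.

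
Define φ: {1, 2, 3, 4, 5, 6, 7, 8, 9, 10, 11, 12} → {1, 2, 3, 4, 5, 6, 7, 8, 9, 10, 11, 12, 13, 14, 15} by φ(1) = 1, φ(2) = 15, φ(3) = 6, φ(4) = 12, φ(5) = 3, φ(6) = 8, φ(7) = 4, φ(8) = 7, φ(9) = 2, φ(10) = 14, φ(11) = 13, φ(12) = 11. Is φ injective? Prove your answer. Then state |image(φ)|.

12

The values φ(1), …, φ(12) are 1, 15, 6, 12, 3, 8, 4, 7, 2, 14, 13, 11 — all distinct.
So φ(a) = φ(b) only when a = b, and φ is injective.
The image of φ is {1, 2, 3, 4, 6, 7, 8, 11, 12, 13, 14, 15}, which has 12 elements.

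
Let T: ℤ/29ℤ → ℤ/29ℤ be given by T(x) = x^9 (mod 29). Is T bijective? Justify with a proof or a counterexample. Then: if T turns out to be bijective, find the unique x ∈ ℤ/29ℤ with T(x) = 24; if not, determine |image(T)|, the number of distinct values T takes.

Since 29 is prime, the nonzero elements of ℤ/29ℤ form a cyclic group of order 28.
As gcd(9, 28) = 1, raising to the 9th power is a bijection on this group: if a^9 ≡ b^9 then (ab^{−1})^9 = 1, and the only element of order dividing gcd(9, 28) = 1 is 1, so a = b.
With T(0) = 0 this makes T injective on all of ℤ/29ℤ, hence bijective (finite equal-size domain and codomain). In particular T is bijective.
Since T is bijective, we find the preimage of 24. The inverse of x ↦ x^9 on (ℤ/29ℤ)^× is x ↦ x^25, because 9·25 = 225 = 8·28 + 1 ≡ 1 (mod 28) and x^{28} = 1 for x ≠ 0 (Fermat). So T⁻¹(24) = 24^25 mod 29.
Repeated squaring mod 29: 24^1 ≡ 24, 24^2 ≡ 24² = 576 ≡ 25, 24^4 ≡ 25² = 625 ≡ 16, 24^8 ≡ 16² = 256 ≡ 24, 24^16 ≡ 24² = 576 ≡ 25. Since 25 = 16 + 8 + 1, 24^25 ≡ 25·24·24: 25·24 = 600 ≡ 20, then 20·24 = 480 ≡ 16. So 24^25 ≡ 16 (mod 29).
Hence T⁻¹(24) = 16.

16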